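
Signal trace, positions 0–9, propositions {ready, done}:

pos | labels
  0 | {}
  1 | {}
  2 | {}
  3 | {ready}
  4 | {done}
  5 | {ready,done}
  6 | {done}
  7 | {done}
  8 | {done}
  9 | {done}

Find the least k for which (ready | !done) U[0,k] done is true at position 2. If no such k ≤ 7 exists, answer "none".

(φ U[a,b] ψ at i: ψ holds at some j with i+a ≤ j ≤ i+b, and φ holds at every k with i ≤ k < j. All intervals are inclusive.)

2

Need earliest j ≥ 2 with done, and (ready | !done) at every k in [2,j-1].
  j=2: rhs fails.
  j=3: rhs fails.
  j=4: rhs holds; lhs holds on [2,3]. k = 2.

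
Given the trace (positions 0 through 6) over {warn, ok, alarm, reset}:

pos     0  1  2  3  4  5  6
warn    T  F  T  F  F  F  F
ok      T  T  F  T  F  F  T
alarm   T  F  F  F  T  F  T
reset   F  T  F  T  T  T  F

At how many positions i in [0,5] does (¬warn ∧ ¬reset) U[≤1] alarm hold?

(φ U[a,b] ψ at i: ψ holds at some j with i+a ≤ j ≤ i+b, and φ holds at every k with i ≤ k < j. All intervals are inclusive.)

2

Evaluate at each i in [0,5]:
  i=0: ✓ (rhs at j=0)
  i=1: ✗ (no rhs in [1,2])
  i=2: ✗ (no rhs in [2,3])
  i=3: ✗ (lhs fails at k=3 before rhs at j=4)
  i=4: ✓ (rhs at j=4)
  i=5: ✗ (lhs fails at k=5 before rhs at j=6)
Positions where it holds: {0, 4} → 2.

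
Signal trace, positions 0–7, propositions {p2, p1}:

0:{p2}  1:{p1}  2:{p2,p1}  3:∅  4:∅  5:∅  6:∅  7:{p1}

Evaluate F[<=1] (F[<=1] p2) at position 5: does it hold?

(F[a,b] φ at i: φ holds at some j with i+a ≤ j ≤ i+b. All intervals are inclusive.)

Check F[<=1] p2 at each j in [5,6]:
  j=5: fails (none in [5,6])
  j=6: fails (none in [6,7])
No position in the window satisfies it → formula fails.

No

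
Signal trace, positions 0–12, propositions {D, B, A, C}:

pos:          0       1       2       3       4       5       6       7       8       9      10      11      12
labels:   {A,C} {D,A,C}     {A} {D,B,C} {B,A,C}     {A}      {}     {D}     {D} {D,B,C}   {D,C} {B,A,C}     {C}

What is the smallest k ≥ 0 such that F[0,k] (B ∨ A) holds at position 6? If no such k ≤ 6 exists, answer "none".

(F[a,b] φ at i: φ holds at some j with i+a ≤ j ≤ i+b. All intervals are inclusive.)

Scan j = 6,7,… for (B ∨ A):
  j=6: fails
  j=7: fails
  j=8: fails
  j=9: holds
First hit at j=9, so smallest k = 9-6 = 3.

3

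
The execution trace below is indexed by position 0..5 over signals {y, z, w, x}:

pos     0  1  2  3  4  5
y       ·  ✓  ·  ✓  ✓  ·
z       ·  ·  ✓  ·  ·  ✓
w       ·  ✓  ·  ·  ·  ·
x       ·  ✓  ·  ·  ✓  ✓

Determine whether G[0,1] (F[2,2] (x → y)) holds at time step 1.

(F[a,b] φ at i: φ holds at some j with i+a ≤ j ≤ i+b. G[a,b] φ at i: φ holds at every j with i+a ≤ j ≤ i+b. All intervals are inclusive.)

Check F[2,2] (x → y) at every j in [1,2]:
  j=1: holds (witness at 3)
  j=2: holds (witness at 4)
All positions satisfy it → formula holds.

Holds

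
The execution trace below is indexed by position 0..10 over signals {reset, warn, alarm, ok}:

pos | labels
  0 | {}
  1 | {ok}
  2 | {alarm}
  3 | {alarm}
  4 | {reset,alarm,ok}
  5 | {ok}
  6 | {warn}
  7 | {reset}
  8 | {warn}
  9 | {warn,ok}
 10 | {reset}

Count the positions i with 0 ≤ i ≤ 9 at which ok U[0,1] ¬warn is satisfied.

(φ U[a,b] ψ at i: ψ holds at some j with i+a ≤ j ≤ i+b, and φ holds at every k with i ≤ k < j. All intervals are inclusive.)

8

Evaluate at each i in [0,9]:
  i=0: ✓ (rhs at j=0)
  i=1: ✓ (rhs at j=1)
  i=2: ✓ (rhs at j=2)
  i=3: ✓ (rhs at j=3)
  i=4: ✓ (rhs at j=4)
  i=5: ✓ (rhs at j=5)
  i=6: ✗ (lhs fails at k=6 before rhs at j=7)
  i=7: ✓ (rhs at j=7)
  i=8: ✗ (no rhs in [8,9])
  i=9: ✓ (rhs at j=10; lhs holds on [9,9])
Positions where it holds: {0, 1, 2, 3, 4, 5, 7, 9} → 8.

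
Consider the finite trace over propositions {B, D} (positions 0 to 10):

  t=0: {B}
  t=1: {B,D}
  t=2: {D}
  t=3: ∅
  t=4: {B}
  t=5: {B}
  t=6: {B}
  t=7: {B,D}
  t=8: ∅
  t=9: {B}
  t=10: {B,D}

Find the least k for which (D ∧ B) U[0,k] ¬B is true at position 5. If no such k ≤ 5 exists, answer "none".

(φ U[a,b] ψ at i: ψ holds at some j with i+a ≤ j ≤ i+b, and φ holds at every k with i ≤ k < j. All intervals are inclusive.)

none

Need earliest j ≥ 5 with ¬B, and (D ∧ B) at every k in [5,j-1].
  j=5: rhs fails.
  j=6: rhs fails.
  j=7: rhs fails.
  j=8: rhs holds but lhs fails at k=5.
  j=9: rhs fails.
  j=10: rhs fails.
No witness within the range → none.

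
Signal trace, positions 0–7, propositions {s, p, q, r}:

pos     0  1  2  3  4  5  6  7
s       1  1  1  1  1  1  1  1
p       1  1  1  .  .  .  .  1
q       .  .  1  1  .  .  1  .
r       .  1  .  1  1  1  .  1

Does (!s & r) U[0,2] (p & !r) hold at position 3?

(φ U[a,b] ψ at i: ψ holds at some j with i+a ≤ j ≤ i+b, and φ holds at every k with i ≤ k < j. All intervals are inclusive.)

False

Need some j in [3,5] with (p & !r), and (!s & r) at every k in [3,j-1].
  j=3: (p & !r) false.
  j=4: (p & !r) false.
  j=5: (p & !r) false.
No j in the window works → until fails.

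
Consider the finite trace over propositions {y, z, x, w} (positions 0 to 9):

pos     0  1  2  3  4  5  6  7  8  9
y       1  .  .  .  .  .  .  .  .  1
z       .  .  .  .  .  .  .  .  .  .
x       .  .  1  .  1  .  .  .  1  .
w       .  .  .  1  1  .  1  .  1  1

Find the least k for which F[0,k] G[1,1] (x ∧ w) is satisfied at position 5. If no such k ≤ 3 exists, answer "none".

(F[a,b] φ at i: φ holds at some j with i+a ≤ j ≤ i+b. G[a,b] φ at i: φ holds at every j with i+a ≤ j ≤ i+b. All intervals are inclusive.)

2

Scan j = 5,6,… for G[1,1] (x ∧ w):
  j=5: fails
  j=6: fails
  j=7: holds
First hit at j=7, so smallest k = 7-5 = 2.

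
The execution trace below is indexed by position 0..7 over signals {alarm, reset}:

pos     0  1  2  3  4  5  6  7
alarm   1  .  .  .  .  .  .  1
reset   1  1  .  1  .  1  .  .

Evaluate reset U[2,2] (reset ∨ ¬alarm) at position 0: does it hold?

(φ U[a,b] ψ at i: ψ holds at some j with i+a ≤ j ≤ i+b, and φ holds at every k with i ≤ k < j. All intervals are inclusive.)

Need some j in [2,2] with (reset ∨ ¬alarm), and reset at every k in [0,j-1].
  j=2: (reset ∨ ¬alarm) holds; reset holds at every k in [0,1] → satisfied.

True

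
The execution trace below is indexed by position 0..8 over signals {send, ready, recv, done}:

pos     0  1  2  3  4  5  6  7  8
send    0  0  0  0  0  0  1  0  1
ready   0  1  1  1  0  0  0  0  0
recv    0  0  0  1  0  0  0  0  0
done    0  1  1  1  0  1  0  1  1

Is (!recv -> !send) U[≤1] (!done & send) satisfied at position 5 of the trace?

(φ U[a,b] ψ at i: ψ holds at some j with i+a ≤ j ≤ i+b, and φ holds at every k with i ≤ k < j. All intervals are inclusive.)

Holds

Need some j in [5,6] with (!done & send), and (!recv -> !send) at every k in [5,j-1].
  j=5: (!done & send) false.
  j=6: (!done & send) holds; (!recv -> !send) holds at every k in [5,5] → satisfied.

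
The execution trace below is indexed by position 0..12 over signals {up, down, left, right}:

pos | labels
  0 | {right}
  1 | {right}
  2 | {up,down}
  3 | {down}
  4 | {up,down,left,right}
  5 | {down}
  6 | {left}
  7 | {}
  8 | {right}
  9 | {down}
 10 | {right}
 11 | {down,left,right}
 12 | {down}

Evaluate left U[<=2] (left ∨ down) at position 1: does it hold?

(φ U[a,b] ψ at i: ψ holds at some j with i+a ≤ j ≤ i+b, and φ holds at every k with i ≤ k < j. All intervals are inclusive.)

Need some j in [1,3] with (left ∨ down), and left at every k in [1,j-1].
  j=1: (left ∨ down) false.
  j=2: (left ∨ down) holds, but left fails at k=1 → not this j.
  j=3: (left ∨ down) holds, but left fails at k=1 → not this j.
No j in the window works → until fails.

No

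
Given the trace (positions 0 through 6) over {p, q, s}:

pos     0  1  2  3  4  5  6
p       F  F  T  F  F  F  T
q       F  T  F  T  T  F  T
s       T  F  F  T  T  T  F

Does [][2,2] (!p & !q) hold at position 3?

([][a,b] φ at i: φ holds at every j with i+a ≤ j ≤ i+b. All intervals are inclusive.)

Check (!p & !q) at every j in [5,5]:
  j=5: true
All positions satisfy it → formula holds.

True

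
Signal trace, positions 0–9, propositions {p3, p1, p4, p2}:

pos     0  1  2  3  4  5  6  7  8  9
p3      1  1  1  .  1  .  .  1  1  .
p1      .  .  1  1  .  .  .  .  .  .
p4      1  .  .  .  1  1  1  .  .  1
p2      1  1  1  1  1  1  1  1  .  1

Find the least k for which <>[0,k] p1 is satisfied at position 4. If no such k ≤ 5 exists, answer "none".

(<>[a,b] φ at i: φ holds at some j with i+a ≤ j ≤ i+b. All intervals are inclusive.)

none

Scan j = 4,5,… for p1:
  j=4: fails
  j=5: fails
  j=6: fails
  j=7: fails
  j=8: fails
  j=9: fails
No j in [4,9] satisfies it → none.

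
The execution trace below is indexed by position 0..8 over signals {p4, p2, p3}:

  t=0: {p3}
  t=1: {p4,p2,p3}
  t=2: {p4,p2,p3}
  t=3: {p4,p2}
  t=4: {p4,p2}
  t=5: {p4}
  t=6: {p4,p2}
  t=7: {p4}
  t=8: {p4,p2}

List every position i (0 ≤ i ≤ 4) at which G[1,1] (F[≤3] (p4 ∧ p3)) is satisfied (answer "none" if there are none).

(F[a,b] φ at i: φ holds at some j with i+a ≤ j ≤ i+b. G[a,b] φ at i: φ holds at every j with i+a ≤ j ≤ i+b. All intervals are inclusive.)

0, 1

Evaluate at each i in [0,4]:
  i=0: ✓ (all of [1,1])
  i=1: ✓ (all of [2,2])
  i=2: ✗ (fails at j=3)
  i=3: ✗ (fails at j=4)
  i=4: ✗ (fails at j=5)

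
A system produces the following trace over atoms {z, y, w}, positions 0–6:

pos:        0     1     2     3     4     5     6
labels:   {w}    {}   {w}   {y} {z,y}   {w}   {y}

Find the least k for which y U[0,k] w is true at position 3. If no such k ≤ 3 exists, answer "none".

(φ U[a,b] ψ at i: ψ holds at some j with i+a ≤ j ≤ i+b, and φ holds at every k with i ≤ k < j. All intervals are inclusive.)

Need earliest j ≥ 3 with w, and y at every k in [3,j-1].
  j=3: rhs fails.
  j=4: rhs fails.
  j=5: rhs holds; lhs holds on [3,4]. k = 2.

2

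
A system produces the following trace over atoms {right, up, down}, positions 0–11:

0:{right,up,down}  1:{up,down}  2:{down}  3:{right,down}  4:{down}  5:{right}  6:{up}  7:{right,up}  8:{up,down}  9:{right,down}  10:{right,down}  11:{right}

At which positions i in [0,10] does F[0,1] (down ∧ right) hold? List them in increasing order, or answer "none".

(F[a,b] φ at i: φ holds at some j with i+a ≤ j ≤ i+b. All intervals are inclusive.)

Evaluate at each i in [0,10]:
  i=0: ✓ (witness j=0)
  i=1: ✗ (none in [1,2])
  i=2: ✓ (witness j=3)
  i=3: ✓ (witness j=3)
  i=4: ✗ (none in [4,5])
  i=5: ✗ (none in [5,6])
  i=6: ✗ (none in [6,7])
  i=7: ✗ (none in [7,8])
  i=8: ✓ (witness j=9)
  i=9: ✓ (witness j=9)
  i=10: ✓ (witness j=10)

0, 2, 3, 8, 9, 10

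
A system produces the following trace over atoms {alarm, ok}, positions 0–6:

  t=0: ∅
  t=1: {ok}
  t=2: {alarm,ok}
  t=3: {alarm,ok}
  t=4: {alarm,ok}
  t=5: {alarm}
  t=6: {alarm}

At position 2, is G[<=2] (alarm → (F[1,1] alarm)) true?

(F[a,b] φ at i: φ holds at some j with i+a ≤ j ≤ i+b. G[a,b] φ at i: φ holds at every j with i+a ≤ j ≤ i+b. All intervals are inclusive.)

Check (alarm → (F[1,1] alarm)) at every j in [2,4]:
  j=2: antecedent true; consequent holds (witness at 3) → ✓
  j=3: antecedent true; consequent holds (witness at 4) → ✓
  j=4: antecedent true; consequent holds (witness at 5) → ✓
All positions satisfy it → formula holds.

Holds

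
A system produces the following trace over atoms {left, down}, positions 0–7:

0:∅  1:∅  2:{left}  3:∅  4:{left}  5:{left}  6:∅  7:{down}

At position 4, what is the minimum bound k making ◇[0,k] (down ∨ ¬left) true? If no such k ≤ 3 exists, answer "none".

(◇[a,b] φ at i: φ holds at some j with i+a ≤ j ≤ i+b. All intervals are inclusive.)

Scan j = 4,5,… for (down ∨ ¬left):
  j=4: fails
  j=5: fails
  j=6: holds
First hit at j=6, so smallest k = 6-4 = 2.

2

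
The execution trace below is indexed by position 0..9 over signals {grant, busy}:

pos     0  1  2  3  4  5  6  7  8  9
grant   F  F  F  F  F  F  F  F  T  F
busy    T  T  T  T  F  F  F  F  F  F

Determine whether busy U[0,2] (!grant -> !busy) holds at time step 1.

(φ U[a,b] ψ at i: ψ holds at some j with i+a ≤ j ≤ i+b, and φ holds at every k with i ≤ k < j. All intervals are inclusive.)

Need some j in [1,3] with (!grant -> !busy), and busy at every k in [1,j-1].
  j=1: (!grant -> !busy) false.
  j=2: (!grant -> !busy) false.
  j=3: (!grant -> !busy) false.
No j in the window works → until fails.

No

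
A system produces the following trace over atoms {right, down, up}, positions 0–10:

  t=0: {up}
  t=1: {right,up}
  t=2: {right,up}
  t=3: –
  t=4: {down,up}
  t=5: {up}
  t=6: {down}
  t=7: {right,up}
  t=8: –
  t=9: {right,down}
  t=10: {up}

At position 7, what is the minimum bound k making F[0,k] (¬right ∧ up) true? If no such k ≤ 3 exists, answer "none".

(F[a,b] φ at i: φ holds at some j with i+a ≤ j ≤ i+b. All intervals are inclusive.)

3

Scan j = 7,8,… for (¬right ∧ up):
  j=7: fails
  j=8: fails
  j=9: fails
  j=10: holds
First hit at j=10, so smallest k = 10-7 = 3.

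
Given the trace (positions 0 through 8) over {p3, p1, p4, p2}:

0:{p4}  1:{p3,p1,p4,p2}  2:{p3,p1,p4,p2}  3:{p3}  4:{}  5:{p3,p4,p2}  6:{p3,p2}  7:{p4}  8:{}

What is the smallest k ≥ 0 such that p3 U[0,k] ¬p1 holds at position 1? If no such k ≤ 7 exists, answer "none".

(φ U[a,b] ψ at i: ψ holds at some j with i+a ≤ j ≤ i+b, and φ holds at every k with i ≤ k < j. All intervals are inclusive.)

2

Need earliest j ≥ 1 with ¬p1, and p3 at every k in [1,j-1].
  j=1: rhs fails.
  j=2: rhs fails.
  j=3: rhs holds; lhs holds on [1,2]. k = 2.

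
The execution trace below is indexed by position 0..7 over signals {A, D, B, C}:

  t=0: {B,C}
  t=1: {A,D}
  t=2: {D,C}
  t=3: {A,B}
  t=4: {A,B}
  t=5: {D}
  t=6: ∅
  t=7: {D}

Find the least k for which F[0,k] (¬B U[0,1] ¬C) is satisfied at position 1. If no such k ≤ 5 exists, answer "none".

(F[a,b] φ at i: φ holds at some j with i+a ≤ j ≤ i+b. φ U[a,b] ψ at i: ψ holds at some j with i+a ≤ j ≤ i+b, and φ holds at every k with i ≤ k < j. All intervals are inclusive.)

0

Scan j = 1,2,… for (¬B U[0,1] ¬C):
  j=1: holds
First hit at j=1, so smallest k = 1-1 = 0.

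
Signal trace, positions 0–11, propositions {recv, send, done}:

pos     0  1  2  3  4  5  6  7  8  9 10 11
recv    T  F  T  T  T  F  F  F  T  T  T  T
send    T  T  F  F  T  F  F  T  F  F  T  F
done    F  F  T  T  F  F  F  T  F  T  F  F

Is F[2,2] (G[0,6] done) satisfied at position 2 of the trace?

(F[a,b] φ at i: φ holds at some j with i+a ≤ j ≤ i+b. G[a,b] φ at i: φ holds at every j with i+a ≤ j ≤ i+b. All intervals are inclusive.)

Check G[0,6] done at each j in [4,4]:
  j=4: fails at 4
No position in the window satisfies it → formula fails.

No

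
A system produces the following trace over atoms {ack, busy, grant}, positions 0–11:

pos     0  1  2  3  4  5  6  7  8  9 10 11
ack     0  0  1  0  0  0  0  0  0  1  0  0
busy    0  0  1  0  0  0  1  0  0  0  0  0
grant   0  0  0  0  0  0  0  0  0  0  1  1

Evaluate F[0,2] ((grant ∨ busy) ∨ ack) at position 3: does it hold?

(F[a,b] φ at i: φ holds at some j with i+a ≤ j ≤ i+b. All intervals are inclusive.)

Check ((grant ∨ busy) ∨ ack) at each j in [3,5]:
  j=3: false
  j=4: false
  j=5: false
No position in the window satisfies it → formula fails.

Does not hold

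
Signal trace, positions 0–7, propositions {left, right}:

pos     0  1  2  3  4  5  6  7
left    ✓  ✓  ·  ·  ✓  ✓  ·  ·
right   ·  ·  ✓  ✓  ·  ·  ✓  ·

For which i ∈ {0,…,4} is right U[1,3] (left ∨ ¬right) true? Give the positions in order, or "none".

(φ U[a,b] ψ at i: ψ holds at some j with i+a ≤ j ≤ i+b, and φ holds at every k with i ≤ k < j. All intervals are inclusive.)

2, 3

Evaluate at each i in [0,4]:
  i=0: ✗ (lhs fails at k=0 before rhs at j=1)
  i=1: ✗ (lhs fails at k=1 before rhs at j=4)
  i=2: ✓ (rhs at j=4; lhs holds on [2,3])
  i=3: ✓ (rhs at j=4; lhs holds on [3,3])
  i=4: ✗ (lhs fails at k=4 before rhs at j=5)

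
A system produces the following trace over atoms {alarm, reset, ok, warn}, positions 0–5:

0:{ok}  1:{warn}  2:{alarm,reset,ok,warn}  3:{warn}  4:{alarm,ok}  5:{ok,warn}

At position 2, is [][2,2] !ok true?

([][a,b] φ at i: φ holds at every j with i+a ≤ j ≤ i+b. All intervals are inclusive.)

No

Check !ok at every j in [4,4]:
  j=4: false
Fails at j=4 → formula fails.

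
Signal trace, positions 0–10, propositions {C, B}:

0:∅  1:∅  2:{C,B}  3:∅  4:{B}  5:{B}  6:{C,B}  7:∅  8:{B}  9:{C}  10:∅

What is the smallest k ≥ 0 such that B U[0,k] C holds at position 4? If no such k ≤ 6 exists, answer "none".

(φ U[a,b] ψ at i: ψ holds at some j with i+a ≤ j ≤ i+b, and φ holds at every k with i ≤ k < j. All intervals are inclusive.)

Need earliest j ≥ 4 with C, and B at every k in [4,j-1].
  j=4: rhs fails.
  j=5: rhs fails.
  j=6: rhs holds; lhs holds on [4,5]. k = 2.

2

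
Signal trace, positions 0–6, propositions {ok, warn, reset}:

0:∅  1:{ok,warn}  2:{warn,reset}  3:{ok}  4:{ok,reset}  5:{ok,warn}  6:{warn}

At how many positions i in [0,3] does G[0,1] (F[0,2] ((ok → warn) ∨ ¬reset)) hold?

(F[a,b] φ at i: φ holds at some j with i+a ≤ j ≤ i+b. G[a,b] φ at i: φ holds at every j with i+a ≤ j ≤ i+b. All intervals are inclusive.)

Evaluate at each i in [0,3]:
  i=0: ✓ (all of [0,1])
  i=1: ✓ (all of [1,2])
  i=2: ✓ (all of [2,3])
  i=3: ✓ (all of [3,4])
Positions where it holds: {0, 1, 2, 3} → 4.

4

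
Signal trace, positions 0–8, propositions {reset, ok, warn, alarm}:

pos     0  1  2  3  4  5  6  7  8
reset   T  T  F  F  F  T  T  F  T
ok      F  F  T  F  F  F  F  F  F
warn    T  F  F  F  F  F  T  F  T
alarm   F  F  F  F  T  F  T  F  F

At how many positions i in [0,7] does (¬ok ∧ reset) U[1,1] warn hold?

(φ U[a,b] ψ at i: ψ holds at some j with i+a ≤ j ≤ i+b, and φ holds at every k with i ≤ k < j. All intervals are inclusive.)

Evaluate at each i in [0,7]:
  i=0: ✗ (no rhs in [1,1])
  i=1: ✗ (no rhs in [2,2])
  i=2: ✗ (no rhs in [3,3])
  i=3: ✗ (no rhs in [4,4])
  i=4: ✗ (no rhs in [5,5])
  i=5: ✓ (rhs at j=6; lhs holds on [5,5])
  i=6: ✗ (no rhs in [7,7])
  i=7: ✗ (lhs fails at k=7 before rhs at j=8)
Positions where it holds: {5} → 1.

1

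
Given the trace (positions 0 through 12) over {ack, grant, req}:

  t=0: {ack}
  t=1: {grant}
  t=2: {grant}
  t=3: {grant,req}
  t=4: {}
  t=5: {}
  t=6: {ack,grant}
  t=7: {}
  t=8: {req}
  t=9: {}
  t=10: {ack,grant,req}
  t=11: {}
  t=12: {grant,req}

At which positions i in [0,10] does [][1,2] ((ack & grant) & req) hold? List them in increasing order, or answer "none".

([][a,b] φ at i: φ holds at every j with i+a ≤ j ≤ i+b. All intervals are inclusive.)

none

Evaluate at each i in [0,10]:
  i=0: ✗ (fails at j=1)
  i=1: ✗ (fails at j=2)
  i=2: ✗ (fails at j=3)
  i=3: ✗ (fails at j=4)
  i=4: ✗ (fails at j=5)
  i=5: ✗ (fails at j=6)
  i=6: ✗ (fails at j=7)
  i=7: ✗ (fails at j=8)
  i=8: ✗ (fails at j=9)
  i=9: ✗ (fails at j=11)
  i=10: ✗ (fails at j=11)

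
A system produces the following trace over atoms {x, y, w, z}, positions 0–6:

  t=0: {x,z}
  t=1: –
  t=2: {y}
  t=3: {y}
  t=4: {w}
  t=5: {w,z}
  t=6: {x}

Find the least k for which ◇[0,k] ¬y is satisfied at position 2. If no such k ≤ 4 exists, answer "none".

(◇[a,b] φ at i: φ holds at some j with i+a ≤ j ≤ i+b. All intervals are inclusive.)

Scan j = 2,3,… for ¬y:
  j=2: fails
  j=3: fails
  j=4: holds
First hit at j=4, so smallest k = 4-2 = 2.

2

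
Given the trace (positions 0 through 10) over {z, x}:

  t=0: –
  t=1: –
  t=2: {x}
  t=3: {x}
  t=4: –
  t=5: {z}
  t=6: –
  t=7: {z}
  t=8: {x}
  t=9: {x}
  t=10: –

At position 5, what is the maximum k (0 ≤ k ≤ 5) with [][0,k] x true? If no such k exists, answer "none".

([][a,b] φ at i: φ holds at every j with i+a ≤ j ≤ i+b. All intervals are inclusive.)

x must hold from j=5 onward; find where it first fails.
  j=5: fails → no k works.

none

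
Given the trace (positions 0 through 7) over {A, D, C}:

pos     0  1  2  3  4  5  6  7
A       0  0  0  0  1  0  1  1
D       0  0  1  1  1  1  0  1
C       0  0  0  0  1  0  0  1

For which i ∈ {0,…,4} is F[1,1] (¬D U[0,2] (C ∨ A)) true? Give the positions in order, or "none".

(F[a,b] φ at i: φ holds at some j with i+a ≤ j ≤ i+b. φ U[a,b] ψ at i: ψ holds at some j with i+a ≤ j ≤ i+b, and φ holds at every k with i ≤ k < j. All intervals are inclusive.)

3

Evaluate at each i in [0,4]:
  i=0: ✗ (none in [1,1])
  i=1: ✗ (none in [2,2])
  i=2: ✗ (none in [3,3])
  i=3: ✓ (witness j=4)
  i=4: ✗ (none in [5,5])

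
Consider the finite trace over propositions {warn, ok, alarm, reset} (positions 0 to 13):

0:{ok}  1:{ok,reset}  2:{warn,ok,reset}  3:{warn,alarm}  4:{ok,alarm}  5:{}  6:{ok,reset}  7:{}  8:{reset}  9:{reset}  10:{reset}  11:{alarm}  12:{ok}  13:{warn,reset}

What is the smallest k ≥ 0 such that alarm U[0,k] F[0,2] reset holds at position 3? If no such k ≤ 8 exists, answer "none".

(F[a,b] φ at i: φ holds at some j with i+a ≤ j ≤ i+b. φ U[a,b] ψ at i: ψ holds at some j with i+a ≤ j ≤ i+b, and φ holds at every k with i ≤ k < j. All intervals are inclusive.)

Need earliest j ≥ 3 with F[0,2] reset, and alarm at every k in [3,j-1].
  j=3: rhs fails.
  j=4: rhs holds; lhs holds on [3,3]. k = 1.

1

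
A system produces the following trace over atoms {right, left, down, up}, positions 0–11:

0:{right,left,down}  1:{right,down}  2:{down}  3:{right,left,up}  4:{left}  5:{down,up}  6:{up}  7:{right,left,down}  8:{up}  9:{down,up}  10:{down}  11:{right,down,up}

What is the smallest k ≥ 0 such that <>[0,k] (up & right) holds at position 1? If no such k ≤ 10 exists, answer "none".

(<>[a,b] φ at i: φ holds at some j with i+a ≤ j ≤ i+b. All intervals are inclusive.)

2

Scan j = 1,2,… for (up & right):
  j=1: fails
  j=2: fails
  j=3: holds
First hit at j=3, so smallest k = 3-1 = 2.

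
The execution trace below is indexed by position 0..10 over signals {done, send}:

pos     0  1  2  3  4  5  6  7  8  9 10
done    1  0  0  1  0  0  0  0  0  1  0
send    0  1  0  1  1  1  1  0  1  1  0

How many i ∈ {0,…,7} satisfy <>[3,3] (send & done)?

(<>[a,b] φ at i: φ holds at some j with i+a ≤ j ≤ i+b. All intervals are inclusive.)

Evaluate at each i in [0,7]:
  i=0: ✓ (witness j=3)
  i=1: ✗ (none in [4,4])
  i=2: ✗ (none in [5,5])
  i=3: ✗ (none in [6,6])
  i=4: ✗ (none in [7,7])
  i=5: ✗ (none in [8,8])
  i=6: ✓ (witness j=9)
  i=7: ✗ (none in [10,10])
Positions where it holds: {0, 6} → 2.

2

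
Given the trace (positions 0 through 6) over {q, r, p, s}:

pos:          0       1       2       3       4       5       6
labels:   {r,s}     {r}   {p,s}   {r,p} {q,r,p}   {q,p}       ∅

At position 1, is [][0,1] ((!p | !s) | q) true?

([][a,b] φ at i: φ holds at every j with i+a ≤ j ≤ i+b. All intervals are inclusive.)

Check ((!p | !s) | q) at every j in [1,2]:
  j=1: true
  j=2: false
Fails at j=2 → formula fails.

False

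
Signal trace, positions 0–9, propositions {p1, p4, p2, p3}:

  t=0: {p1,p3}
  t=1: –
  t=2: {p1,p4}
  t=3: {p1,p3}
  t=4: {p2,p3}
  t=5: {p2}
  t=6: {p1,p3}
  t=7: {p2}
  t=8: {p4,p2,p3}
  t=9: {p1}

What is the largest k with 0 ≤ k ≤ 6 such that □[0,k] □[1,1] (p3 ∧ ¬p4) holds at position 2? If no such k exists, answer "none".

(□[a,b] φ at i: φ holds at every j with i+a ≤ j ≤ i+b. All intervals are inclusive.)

1

□[1,1] (p3 ∧ ¬p4) must hold from j=2 onward; find where it first fails.
  j=2: holds
  j=3: holds
  j=4: fails
Holds on [2,3], so largest k = 1.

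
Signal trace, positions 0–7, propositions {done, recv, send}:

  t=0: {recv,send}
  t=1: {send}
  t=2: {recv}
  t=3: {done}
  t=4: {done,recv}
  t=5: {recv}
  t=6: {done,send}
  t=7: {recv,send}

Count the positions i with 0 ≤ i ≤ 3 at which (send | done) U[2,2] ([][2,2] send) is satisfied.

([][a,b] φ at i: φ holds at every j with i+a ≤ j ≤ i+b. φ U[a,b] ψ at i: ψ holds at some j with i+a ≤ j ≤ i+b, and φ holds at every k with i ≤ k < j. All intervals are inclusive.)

Evaluate at each i in [0,3]:
  i=0: ✗ (no rhs in [2,2])
  i=1: ✗ (no rhs in [3,3])
  i=2: ✗ (lhs fails at k=2 before rhs at j=4)
  i=3: ✓ (rhs at j=5; lhs holds on [3,4])
Positions where it holds: {3} → 1.

1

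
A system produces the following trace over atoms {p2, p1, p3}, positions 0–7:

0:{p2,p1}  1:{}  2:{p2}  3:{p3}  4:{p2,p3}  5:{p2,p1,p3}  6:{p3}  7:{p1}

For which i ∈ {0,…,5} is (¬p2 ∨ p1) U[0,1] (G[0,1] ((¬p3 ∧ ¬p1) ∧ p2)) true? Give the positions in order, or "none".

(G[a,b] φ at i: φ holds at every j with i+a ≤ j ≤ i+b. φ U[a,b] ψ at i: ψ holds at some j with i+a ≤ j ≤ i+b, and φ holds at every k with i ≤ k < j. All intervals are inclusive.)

none

Evaluate at each i in [0,5]:
  i=0: ✗ (no rhs in [0,1])
  i=1: ✗ (no rhs in [1,2])
  i=2: ✗ (no rhs in [2,3])
  i=3: ✗ (no rhs in [3,4])
  i=4: ✗ (no rhs in [4,5])
  i=5: ✗ (no rhs in [5,6])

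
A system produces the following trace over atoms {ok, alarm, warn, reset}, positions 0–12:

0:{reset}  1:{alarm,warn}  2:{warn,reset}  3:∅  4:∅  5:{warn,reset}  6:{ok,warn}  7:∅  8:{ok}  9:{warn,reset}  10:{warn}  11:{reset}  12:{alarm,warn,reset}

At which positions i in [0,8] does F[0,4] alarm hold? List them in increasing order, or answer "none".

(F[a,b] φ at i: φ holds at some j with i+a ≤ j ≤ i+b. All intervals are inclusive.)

Evaluate at each i in [0,8]:
  i=0: ✓ (witness j=1)
  i=1: ✓ (witness j=1)
  i=2: ✗ (none in [2,6])
  i=3: ✗ (none in [3,7])
  i=4: ✗ (none in [4,8])
  i=5: ✗ (none in [5,9])
  i=6: ✗ (none in [6,10])
  i=7: ✗ (none in [7,11])
  i=8: ✓ (witness j=12)

0, 1, 8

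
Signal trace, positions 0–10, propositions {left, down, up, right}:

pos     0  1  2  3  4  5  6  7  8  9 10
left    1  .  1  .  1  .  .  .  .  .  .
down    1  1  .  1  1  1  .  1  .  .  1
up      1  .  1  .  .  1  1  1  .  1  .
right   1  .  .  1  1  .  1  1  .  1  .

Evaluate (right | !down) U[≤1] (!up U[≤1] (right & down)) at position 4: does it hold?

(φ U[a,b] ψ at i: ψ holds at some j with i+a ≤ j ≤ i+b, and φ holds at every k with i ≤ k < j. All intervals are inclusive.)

Need some j in [4,5] with (!up U[≤1] (right & down)), and (right | !down) at every k in [4,j-1].
  j=4: (!up U[≤1] (right & down)) holds; no prefix to check → satisfied.

Yes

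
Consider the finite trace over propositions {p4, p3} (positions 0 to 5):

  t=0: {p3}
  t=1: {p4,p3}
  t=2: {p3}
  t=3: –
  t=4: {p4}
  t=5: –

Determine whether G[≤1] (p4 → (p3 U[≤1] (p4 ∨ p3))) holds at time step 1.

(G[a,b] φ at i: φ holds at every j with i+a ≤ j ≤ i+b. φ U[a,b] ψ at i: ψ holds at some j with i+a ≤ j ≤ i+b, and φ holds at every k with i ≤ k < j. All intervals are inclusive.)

Check (p4 → (p3 U[≤1] (p4 ∨ p3))) at every j in [1,2]:
  j=1: antecedent true; consequent holds → ✓
  j=2: antecedent false → ✓
All positions satisfy it → formula holds.

True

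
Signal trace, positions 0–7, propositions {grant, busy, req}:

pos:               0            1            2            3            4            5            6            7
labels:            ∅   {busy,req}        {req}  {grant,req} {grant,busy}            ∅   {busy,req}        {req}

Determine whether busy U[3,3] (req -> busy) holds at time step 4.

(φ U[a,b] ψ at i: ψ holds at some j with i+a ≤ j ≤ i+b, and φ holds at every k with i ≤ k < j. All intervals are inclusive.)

Need some j in [7,7] with (req -> busy), and busy at every k in [4,j-1].
  j=7: (req -> busy) false.
No j in the window works → until fails.

No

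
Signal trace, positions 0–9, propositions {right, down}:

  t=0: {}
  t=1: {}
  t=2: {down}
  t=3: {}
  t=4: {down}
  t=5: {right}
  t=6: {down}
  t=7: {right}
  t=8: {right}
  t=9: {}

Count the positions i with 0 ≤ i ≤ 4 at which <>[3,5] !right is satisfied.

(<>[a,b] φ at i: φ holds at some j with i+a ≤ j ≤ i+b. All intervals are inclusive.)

5

Evaluate at each i in [0,4]:
  i=0: ✓ (witness j=3)
  i=1: ✓ (witness j=4)
  i=2: ✓ (witness j=6)
  i=3: ✓ (witness j=6)
  i=4: ✓ (witness j=9)
Positions where it holds: {0, 1, 2, 3, 4} → 5.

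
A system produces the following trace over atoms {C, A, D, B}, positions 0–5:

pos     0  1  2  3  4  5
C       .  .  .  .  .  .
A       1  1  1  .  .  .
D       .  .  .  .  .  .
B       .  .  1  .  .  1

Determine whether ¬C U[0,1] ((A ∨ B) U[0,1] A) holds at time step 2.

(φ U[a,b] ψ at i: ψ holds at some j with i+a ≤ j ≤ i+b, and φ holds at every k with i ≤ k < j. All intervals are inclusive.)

Holds

Need some j in [2,3] with ((A ∨ B) U[0,1] A), and ¬C at every k in [2,j-1].
  j=2: ((A ∨ B) U[0,1] A) holds; no prefix to check → satisfied.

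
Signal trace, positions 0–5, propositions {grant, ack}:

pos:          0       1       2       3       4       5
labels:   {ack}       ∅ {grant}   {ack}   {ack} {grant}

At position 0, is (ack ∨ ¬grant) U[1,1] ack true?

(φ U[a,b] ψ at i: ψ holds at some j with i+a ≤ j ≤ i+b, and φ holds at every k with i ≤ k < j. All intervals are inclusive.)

No

Need some j in [1,1] with ack, and (ack ∨ ¬grant) at every k in [0,j-1].
  j=1: ack false.
No j in the window works → until fails.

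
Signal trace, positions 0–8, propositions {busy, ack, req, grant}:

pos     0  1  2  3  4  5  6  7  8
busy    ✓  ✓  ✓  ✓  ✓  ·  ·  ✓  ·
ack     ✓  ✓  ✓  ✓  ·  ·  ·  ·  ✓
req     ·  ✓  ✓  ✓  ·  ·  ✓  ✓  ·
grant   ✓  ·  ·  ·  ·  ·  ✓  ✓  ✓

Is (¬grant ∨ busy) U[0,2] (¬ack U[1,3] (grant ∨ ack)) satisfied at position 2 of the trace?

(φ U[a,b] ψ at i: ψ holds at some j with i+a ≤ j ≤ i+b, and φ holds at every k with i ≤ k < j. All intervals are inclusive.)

Need some j in [2,4] with (¬ack U[1,3] (grant ∨ ack)), and (¬grant ∨ busy) at every k in [2,j-1].
  j=2: (¬ack U[1,3] (grant ∨ ack)) — fails.
  j=3: (¬ack U[1,3] (grant ∨ ack)) — fails.
  j=4: (¬ack U[1,3] (grant ∨ ack)) holds; (¬grant ∨ busy) holds at every k in [2,3] → satisfied.

True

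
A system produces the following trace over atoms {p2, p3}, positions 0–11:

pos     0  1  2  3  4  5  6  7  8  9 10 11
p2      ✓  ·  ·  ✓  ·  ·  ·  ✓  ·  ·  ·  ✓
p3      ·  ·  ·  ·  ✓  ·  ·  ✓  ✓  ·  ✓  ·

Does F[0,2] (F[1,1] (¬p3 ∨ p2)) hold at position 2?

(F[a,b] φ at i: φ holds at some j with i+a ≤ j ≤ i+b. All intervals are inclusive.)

Check F[1,1] (¬p3 ∨ p2) at each j in [2,4]:
  j=2: holds (witness at 3)
  j=3: fails (none in [4,4])
  j=4: holds (witness at 5)
Found at j=2 → formula holds.

True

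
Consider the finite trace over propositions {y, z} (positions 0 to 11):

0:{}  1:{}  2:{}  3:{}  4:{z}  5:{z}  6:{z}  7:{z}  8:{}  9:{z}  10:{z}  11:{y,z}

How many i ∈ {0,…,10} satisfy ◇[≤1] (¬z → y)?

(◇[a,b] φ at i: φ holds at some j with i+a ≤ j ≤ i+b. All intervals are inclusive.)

8

Evaluate at each i in [0,10]:
  i=0: ✗ (none in [0,1])
  i=1: ✗ (none in [1,2])
  i=2: ✗ (none in [2,3])
  i=3: ✓ (witness j=4)
  i=4: ✓ (witness j=4)
  i=5: ✓ (witness j=5)
  i=6: ✓ (witness j=6)
  i=7: ✓ (witness j=7)
  i=8: ✓ (witness j=9)
  i=9: ✓ (witness j=9)
  i=10: ✓ (witness j=10)
Positions where it holds: {3, 4, 5, 6, 7, 8, 9, 10} → 8.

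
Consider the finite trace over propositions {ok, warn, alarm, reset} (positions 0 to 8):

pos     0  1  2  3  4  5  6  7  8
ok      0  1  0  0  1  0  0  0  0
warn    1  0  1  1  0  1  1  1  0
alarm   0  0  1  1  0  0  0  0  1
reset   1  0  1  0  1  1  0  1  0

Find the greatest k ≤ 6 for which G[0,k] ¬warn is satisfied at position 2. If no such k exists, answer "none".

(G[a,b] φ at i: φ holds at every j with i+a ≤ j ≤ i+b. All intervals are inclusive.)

none

¬warn must hold from j=2 onward; find where it first fails.
  j=2: fails → no k works.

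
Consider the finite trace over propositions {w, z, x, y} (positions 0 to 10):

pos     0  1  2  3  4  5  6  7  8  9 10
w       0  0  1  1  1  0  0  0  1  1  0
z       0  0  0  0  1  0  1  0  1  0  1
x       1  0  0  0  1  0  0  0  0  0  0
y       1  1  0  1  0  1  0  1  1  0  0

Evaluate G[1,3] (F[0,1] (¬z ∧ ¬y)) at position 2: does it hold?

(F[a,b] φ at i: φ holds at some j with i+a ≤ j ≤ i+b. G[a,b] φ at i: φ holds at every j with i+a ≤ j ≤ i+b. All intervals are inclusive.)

No

Check F[0,1] (¬z ∧ ¬y) at every j in [3,5]:
  j=3: fails (none in [3,4])
  j=4: fails (none in [4,5])
  j=5: fails (none in [5,6])
Fails at j=3 → formula fails.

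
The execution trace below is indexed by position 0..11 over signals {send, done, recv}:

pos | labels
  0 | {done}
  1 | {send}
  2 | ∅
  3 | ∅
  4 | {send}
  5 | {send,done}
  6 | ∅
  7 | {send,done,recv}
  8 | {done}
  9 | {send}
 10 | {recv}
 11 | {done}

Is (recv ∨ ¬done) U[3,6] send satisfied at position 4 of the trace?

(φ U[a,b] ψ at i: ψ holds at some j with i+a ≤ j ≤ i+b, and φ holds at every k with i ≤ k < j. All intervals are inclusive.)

No

Need some j in [7,10] with send, and (recv ∨ ¬done) at every k in [4,j-1].
  j=7: send holds, but (recv ∨ ¬done) fails at k=5 → not this j.
  j=8: send false.
  j=9: send holds, but (recv ∨ ¬done) fails at k=5 → not this j.
  j=10: send false.
No j in the window works → until fails.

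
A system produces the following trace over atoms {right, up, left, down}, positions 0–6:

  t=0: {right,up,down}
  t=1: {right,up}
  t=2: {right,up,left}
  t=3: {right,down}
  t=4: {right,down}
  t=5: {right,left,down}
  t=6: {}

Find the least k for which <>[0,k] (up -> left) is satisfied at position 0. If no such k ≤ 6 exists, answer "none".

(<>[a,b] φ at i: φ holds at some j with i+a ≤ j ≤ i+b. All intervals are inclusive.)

Scan j = 0,1,… for (up -> left):
  j=0: fails
  j=1: fails
  j=2: holds
First hit at j=2, so smallest k = 2-0 = 2.

2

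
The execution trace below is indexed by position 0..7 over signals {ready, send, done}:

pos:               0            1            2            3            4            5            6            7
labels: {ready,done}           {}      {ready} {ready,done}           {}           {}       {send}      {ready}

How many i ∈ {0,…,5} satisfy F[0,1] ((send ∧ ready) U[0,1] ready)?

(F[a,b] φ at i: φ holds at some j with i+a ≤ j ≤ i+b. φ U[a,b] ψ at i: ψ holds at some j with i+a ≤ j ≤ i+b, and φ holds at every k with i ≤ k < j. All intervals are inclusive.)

Evaluate at each i in [0,5]:
  i=0: ✓ (witness j=0)
  i=1: ✓ (witness j=2)
  i=2: ✓ (witness j=2)
  i=3: ✓ (witness j=3)
  i=4: ✗ (none in [4,5])
  i=5: ✗ (none in [5,6])
Positions where it holds: {0, 1, 2, 3} → 4.

4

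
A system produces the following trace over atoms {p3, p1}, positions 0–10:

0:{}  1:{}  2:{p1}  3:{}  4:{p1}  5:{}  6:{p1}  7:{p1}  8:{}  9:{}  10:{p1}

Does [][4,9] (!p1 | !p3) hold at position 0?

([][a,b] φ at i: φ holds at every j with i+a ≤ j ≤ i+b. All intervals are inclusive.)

Check (!p1 | !p3) at every j in [4,9]:
  j=4: true
  j=5: true
  j=6: true
  j=7: true
  j=8: true
  j=9: true
All positions satisfy it → formula holds.

Yes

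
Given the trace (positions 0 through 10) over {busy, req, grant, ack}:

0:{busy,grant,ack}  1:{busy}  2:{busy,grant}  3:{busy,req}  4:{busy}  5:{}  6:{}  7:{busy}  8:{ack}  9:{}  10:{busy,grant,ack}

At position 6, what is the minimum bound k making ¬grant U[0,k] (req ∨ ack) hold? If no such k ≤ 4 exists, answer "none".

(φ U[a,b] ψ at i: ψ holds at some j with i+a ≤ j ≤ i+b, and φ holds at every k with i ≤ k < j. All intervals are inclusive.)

2

Need earliest j ≥ 6 with (req ∨ ack), and ¬grant at every k in [6,j-1].
  j=6: rhs fails.
  j=7: rhs fails.
  j=8: rhs holds; lhs holds on [6,7]. k = 2.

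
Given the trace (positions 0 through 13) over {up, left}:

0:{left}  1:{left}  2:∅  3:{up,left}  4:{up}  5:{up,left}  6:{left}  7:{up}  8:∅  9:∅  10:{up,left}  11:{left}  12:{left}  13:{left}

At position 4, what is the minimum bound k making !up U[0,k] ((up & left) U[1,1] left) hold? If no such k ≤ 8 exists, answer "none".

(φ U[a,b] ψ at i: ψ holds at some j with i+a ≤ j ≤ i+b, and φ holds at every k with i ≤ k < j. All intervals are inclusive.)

none

Need earliest j ≥ 4 with ((up & left) U[1,1] left), and !up at every k in [4,j-1].
  j=4: rhs fails.
  j=5: rhs holds but lhs fails at k=4.
  j=6: rhs fails.
  j=7: rhs fails.
  j=8: rhs fails.
  j=9: rhs fails.
  j=10: rhs holds but lhs fails at k=4.
  j=11: rhs fails.
  j=12: rhs fails.
No witness within the range → none.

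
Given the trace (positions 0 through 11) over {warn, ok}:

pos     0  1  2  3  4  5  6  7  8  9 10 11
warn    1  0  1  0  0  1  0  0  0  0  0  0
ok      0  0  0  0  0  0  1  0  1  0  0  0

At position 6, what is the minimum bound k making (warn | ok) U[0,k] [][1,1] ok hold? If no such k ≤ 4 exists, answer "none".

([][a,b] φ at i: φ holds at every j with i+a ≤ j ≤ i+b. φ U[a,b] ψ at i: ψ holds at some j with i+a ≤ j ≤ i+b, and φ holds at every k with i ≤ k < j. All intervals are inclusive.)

Need earliest j ≥ 6 with [][1,1] ok, and (warn | ok) at every k in [6,j-1].
  j=6: rhs fails.
  j=7: rhs holds; lhs holds on [6,6]. k = 1.

1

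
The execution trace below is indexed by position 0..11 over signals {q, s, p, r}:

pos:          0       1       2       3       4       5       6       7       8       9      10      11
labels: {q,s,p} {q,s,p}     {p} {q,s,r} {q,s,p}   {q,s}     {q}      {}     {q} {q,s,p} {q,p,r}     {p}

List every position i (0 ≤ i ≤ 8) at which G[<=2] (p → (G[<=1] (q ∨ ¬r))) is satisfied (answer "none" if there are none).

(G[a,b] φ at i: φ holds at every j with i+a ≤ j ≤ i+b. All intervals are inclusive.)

0, 1, 2, 3, 4, 5, 6, 7, 8

Evaluate at each i in [0,8]:
  i=0: ✓ (all of [0,2])
  i=1: ✓ (all of [1,3])
  i=2: ✓ (all of [2,4])
  i=3: ✓ (all of [3,5])
  i=4: ✓ (all of [4,6])
  i=5: ✓ (all of [5,7])
  i=6: ✓ (all of [6,8])
  i=7: ✓ (all of [7,9])
  i=8: ✓ (all of [8,10])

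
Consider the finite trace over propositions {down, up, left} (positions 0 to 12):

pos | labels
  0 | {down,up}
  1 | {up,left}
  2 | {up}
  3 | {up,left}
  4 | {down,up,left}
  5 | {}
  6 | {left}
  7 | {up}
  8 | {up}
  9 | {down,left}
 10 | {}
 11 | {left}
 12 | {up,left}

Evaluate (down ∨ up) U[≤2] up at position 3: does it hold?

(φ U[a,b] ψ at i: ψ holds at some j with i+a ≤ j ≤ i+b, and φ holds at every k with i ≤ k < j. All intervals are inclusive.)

True

Need some j in [3,5] with up, and (down ∨ up) at every k in [3,j-1].
  j=3: up holds; no prefix to check → satisfied.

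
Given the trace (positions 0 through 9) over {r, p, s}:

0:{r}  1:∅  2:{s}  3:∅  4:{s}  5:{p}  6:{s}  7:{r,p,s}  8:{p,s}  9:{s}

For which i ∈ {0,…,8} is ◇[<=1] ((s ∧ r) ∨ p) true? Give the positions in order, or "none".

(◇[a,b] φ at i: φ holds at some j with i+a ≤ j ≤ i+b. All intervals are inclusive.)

4, 5, 6, 7, 8

Evaluate at each i in [0,8]:
  i=0: ✗ (none in [0,1])
  i=1: ✗ (none in [1,2])
  i=2: ✗ (none in [2,3])
  i=3: ✗ (none in [3,4])
  i=4: ✓ (witness j=5)
  i=5: ✓ (witness j=5)
  i=6: ✓ (witness j=7)
  i=7: ✓ (witness j=7)
  i=8: ✓ (witness j=8)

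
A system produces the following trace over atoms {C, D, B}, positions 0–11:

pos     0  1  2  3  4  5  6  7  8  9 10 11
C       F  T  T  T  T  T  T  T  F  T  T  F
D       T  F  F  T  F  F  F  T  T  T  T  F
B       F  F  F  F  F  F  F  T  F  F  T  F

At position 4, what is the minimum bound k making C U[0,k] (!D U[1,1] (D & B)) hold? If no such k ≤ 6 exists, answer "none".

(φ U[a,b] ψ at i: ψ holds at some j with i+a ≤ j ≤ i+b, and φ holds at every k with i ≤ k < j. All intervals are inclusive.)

Need earliest j ≥ 4 with (!D U[1,1] (D & B)), and C at every k in [4,j-1].
  j=4: rhs fails.
  j=5: rhs fails.
  j=6: rhs holds; lhs holds on [4,5]. k = 2.

2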